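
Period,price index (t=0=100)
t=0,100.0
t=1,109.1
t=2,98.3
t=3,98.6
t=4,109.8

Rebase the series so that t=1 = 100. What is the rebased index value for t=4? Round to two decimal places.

Rebased(t=4) = 109.8 / 109.1 × 100 = 100.6416

100.64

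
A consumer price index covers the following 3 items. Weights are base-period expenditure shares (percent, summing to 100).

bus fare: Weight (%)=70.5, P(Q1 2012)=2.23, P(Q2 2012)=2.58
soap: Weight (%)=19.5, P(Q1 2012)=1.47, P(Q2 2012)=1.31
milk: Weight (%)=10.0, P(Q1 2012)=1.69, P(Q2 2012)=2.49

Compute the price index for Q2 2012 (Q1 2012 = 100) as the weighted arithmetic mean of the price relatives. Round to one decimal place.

113.7

bus fare: 70.5 × (2.58/2.23) = 70.5 × 1.156951 = 81.5650
soap: 19.5 × (1.31/1.47) = 19.5 × 0.891156 = 17.3776
milk: 10.0 × (2.49/1.69) = 10.0 × 1.473373 = 14.7337
Index = Σ wᵢ·(p₁ᵢ/p₀ᵢ) = 81.5650 + 17.3776 + 14.7337 = 113.6763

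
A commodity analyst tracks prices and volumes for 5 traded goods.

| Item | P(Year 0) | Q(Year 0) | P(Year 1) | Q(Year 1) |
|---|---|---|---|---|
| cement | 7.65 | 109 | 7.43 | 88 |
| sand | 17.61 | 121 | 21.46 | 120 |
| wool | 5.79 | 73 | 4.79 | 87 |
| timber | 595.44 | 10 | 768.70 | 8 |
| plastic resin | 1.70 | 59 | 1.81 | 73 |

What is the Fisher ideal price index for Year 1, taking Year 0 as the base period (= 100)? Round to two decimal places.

Laspeyres component (base-period weights):
ΣP(Year 1)Q(Year 0) = 7.43×109 + 21.46×121 + 4.79×73 + 768.70×10 + 1.81×59 = 809.87 + 2596.66 + 349.67 + 7687 + 106.79 = 11549.99
ΣP(Year 0)Q(Year 0) = 7.65×109 + 17.61×121 + 5.79×73 + 595.44×10 + 1.70×59 = 833.85 + 2130.81 + 422.67 + 5954.4 + 100.3 = 9442.03
L = 11549.99 / 9442.03 × 100 = 122.3253
Paasche component (current-period weights):
ΣP(Year 1)Q(Year 1) = 7.43×88 + 21.46×120 + 4.79×87 + 768.70×8 + 1.81×73 = 653.84 + 2575.2 + 416.73 + 6149.6 + 132.13 = 9927.5
ΣP(Year 0)Q(Year 1) = 7.65×88 + 17.61×120 + 5.79×87 + 595.44×8 + 1.70×73 = 673.2 + 2113.2 + 503.73 + 4763.52 + 124.1 = 8177.75
P = 9927.5 / 8177.75 × 100 = 121.3965
Fisher = √(L × P) = √(122.3253 × 121.3965) = 121.8600

121.86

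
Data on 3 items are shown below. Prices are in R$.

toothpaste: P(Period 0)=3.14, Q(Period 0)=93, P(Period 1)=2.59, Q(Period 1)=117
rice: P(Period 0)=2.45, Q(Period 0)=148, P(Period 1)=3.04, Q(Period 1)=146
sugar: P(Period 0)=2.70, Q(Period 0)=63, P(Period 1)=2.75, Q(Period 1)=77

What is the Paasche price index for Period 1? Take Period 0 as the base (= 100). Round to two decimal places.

Paasche price index uses current-period quantities as weights.
ΣP(Period 1)·Q(Period 1) = 2.59×117 + 3.04×146 + 2.75×77 = 303.03 + 443.84 + 211.75 = 958.62
ΣP(Period 0)·Q(Period 1) = 3.14×117 + 2.45×146 + 2.70×77 = 367.38 + 357.7 + 207.9 = 932.98
Index = 958.62 / 932.98 × 100 = 102.7482

102.75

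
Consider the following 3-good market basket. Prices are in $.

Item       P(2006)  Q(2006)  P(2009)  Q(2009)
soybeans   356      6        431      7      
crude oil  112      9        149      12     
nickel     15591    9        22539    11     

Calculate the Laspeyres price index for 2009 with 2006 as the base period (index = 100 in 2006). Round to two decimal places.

144.13

Laspeyres price index uses base-period quantities as weights.
ΣP(2009)·Q(2006) = 431×6 + 149×9 + 22539×9 = 2586 + 1341 + 202851 = 206778
ΣP(2006)·Q(2006) = 356×6 + 112×9 + 15591×9 = 2136 + 1008 + 140319 = 143463
Index = 206778 / 143463 × 100 = 144.1333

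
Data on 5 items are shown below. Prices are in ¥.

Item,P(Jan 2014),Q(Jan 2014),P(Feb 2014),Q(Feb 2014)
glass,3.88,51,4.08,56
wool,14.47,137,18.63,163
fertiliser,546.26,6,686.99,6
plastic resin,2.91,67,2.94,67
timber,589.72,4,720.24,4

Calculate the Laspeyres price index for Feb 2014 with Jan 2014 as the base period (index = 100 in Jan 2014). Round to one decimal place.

124.3

Laspeyres price index uses base-period quantities as weights.
ΣP(Feb 2014)·Q(Jan 2014) = 4.08×51 + 18.63×137 + 686.99×6 + 2.94×67 + 720.24×4 = 208.08 + 2552.31 + 4121.94 + 196.98 + 2880.96 = 9960.27
ΣP(Jan 2014)·Q(Jan 2014) = 3.88×51 + 14.47×137 + 546.26×6 + 2.91×67 + 589.72×4 = 197.88 + 1982.39 + 3277.56 + 194.97 + 2358.88 = 8011.68
Index = 9960.27 / 8011.68 × 100 = 124.3219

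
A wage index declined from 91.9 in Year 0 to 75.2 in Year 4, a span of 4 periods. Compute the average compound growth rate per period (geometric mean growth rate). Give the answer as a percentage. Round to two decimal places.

Growth factor = (75.2/91.9)^(1/4) = (0.818281)^(1/4) = 0.951099
Growth rate = 0.951099 − 1 = -0.048901 = -4.8901%

-4.89%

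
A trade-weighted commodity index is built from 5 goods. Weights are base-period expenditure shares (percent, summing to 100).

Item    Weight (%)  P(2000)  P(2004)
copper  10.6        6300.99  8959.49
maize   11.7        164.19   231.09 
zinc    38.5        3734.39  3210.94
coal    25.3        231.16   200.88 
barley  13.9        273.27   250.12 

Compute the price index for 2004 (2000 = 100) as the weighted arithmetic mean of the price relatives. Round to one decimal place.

copper: 10.6 × (8959.49/6300.99) = 10.6 × 1.421918 = 15.0723
maize: 11.7 × (231.09/164.19) = 11.7 × 1.407455 = 16.4672
zinc: 38.5 × (3210.94/3734.39) = 38.5 × 0.859830 = 33.1034
coal: 25.3 × (200.88/231.16) = 25.3 × 0.869008 = 21.9859
barley: 13.9 × (250.12/273.27) = 13.9 × 0.915285 = 12.7225
Index = Σ wᵢ·(p₁ᵢ/p₀ᵢ) = 15.0723 + 16.4672 + 33.1034 + 21.9859 + 12.7225 = 99.3514

99.4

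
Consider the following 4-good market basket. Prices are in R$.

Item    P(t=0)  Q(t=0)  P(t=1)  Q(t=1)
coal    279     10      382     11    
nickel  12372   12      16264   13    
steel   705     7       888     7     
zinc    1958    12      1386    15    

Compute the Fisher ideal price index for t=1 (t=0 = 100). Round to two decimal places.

122.94

Laspeyres component (base-period weights):
ΣP(t=1)Q(t=0) = 382×10 + 16264×12 + 888×7 + 1386×12 = 3820 + 195168 + 6216 + 16632 = 221836
ΣP(t=0)Q(t=0) = 279×10 + 12372×12 + 705×7 + 1958×12 = 2790 + 148464 + 4935 + 23496 = 179685
L = 221836 / 179685 × 100 = 123.4583
Paasche component (current-period weights):
ΣP(t=1)Q(t=1) = 382×11 + 16264×13 + 888×7 + 1386×15 = 4202 + 211432 + 6216 + 20790 = 242640
ΣP(t=0)Q(t=1) = 279×11 + 12372×13 + 705×7 + 1958×15 = 3069 + 160836 + 4935 + 29370 = 198210
P = 242640 / 198210 × 100 = 122.4156
Fisher = √(L × P) = √(123.4583 × 122.4156) = 122.9358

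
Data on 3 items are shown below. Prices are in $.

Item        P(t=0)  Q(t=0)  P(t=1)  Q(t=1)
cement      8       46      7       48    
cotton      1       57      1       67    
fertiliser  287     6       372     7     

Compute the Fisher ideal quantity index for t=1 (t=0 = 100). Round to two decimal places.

Laspeyres component (base-period weights):
ΣP(t=0)Q(t=1) = 8×48 + 1×67 + 287×7 = 384 + 67 + 2009 = 2460
ΣP(t=0)Q(t=0) = 8×46 + 1×57 + 287×6 = 368 + 57 + 1722 = 2147
L = 2460 / 2147 × 100 = 114.5785
Paasche component (current-period weights):
ΣP(t=1)Q(t=1) = 7×48 + 1×67 + 372×7 = 336 + 67 + 2604 = 3007
ΣP(t=1)Q(t=0) = 7×46 + 1×57 + 372×6 = 322 + 57 + 2232 = 2611
P = 3007 / 2611 × 100 = 115.1666
Fisher = √(L × P) = √(114.5785 × 115.1666) = 114.8722

114.87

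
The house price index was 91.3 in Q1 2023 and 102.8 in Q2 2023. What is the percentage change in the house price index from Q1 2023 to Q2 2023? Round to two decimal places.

12.60%

Change = (102.8 − 91.3) / 91.3 × 100
       = 11.5 / 91.3 × 100 = 12.5958%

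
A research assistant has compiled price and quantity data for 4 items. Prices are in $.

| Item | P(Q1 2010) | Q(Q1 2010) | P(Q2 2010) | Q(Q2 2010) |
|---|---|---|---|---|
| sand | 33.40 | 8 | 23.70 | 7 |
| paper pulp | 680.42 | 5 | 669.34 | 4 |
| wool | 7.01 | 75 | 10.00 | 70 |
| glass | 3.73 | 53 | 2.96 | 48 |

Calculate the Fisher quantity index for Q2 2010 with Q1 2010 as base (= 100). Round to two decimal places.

82.74

Laspeyres component (base-period weights):
ΣP(Q1 2010)Q(Q2 2010) = 33.40×7 + 680.42×4 + 7.01×70 + 3.73×48 = 233.8 + 2721.68 + 490.7 + 179.04 = 3625.22
ΣP(Q1 2010)Q(Q1 2010) = 33.40×8 + 680.42×5 + 7.01×75 + 3.73×53 = 267.2 + 3402.1 + 525.75 + 197.69 = 4392.74
L = 3625.22 / 4392.74 × 100 = 82.5275
Paasche component (current-period weights):
ΣP(Q2 2010)Q(Q2 2010) = 23.70×7 + 669.34×4 + 10.00×70 + 2.96×48 = 165.9 + 2677.36 + 700 + 142.08 = 3685.34
ΣP(Q2 2010)Q(Q1 2010) = 23.70×8 + 669.34×5 + 10.00×75 + 2.96×53 = 189.6 + 3346.7 + 750 + 156.88 = 4443.18
P = 3685.34 / 4443.18 × 100 = 82.9437
Fisher = √(L × P) = √(82.5275 × 82.9437) = 82.7354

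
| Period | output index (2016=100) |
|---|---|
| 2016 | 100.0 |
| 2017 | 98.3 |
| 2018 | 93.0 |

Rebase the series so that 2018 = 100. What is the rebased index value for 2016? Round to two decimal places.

Rebased(2016) = 100.0 / 93.0 × 100 = 107.5269

107.53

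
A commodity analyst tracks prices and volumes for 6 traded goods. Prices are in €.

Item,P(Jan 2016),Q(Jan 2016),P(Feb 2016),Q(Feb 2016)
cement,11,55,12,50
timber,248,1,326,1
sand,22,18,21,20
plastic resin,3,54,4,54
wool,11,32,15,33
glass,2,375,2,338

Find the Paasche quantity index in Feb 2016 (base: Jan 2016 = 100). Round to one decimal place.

Paasche quantity index uses current-period prices as weights.
ΣP(Feb 2016)·Q(Feb 2016) = 12×50 + 326×1 + 21×20 + 4×54 + 15×33 + 2×338 = 600 + 326 + 420 + 216 + 495 + 676 = 2733
ΣP(Feb 2016)·Q(Jan 2016) = 12×55 + 326×1 + 21×18 + 4×54 + 15×32 + 2×375 = 660 + 326 + 378 + 216 + 480 + 750 = 2810
Index = 2733 / 2810 × 100 = 97.2598

97.3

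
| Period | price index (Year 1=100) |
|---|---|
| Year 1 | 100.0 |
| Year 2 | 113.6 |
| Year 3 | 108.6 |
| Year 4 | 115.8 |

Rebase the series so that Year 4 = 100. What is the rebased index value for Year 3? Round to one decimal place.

93.8

Rebased(Year 3) = 108.6 / 115.8 × 100 = 93.7824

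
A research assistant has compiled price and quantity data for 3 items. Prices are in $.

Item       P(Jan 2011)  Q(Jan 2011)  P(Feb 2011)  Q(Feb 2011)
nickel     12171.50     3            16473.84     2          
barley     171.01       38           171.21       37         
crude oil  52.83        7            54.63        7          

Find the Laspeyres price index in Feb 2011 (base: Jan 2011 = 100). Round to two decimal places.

Laspeyres price index uses base-period quantities as weights.
ΣP(Feb 2011)·Q(Jan 2011) = 16473.84×3 + 171.21×38 + 54.63×7 = 49421.52 + 6505.98 + 382.41 = 56309.91
ΣP(Jan 2011)·Q(Jan 2011) = 12171.50×3 + 171.01×38 + 52.83×7 = 36514.5 + 6498.38 + 369.81 = 43382.69
Index = 56309.91 / 43382.69 × 100 = 129.7981

129.80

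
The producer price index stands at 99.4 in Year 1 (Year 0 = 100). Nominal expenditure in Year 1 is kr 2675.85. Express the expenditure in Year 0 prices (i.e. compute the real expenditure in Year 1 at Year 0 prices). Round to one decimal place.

Real = Nominal ÷ (Index/100) = 2675.85 ÷ (99.4/100)
     = 2675.85 ÷ 0.994 = 2692.0020

2692.0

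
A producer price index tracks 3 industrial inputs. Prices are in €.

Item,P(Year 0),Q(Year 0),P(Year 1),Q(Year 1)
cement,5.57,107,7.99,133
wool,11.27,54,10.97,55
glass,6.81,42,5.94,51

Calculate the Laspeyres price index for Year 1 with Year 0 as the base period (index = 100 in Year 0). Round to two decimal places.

Laspeyres price index uses base-period quantities as weights.
ΣP(Year 1)·Q(Year 0) = 7.99×107 + 10.97×54 + 5.94×42 = 854.93 + 592.38 + 249.48 = 1696.79
ΣP(Year 0)·Q(Year 0) = 5.57×107 + 11.27×54 + 6.81×42 = 595.99 + 608.58 + 286.02 = 1490.59
Index = 1696.79 / 1490.59 × 100 = 113.8334

113.83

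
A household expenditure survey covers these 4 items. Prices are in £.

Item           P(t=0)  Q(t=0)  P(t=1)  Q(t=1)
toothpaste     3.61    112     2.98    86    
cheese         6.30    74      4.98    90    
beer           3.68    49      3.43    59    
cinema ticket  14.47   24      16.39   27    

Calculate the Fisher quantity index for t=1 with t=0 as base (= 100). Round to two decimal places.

Laspeyres component (base-period weights):
ΣP(t=0)Q(t=1) = 3.61×86 + 6.30×90 + 3.68×59 + 14.47×27 = 310.46 + 567 + 217.12 + 390.69 = 1485.27
ΣP(t=0)Q(t=0) = 3.61×112 + 6.30×74 + 3.68×49 + 14.47×24 = 404.32 + 466.2 + 180.32 + 347.28 = 1398.12
L = 1485.27 / 1398.12 × 100 = 106.2334
Paasche component (current-period weights):
ΣP(t=1)Q(t=1) = 2.98×86 + 4.98×90 + 3.43×59 + 16.39×27 = 256.28 + 448.2 + 202.37 + 442.53 = 1349.38
ΣP(t=1)Q(t=0) = 2.98×112 + 4.98×74 + 3.43×49 + 16.39×24 = 333.76 + 368.52 + 168.07 + 393.36 = 1263.71
P = 1349.38 / 1263.71 × 100 = 106.7792
Fisher = √(L × P) = √(106.2334 × 106.7792) = 106.5060

106.51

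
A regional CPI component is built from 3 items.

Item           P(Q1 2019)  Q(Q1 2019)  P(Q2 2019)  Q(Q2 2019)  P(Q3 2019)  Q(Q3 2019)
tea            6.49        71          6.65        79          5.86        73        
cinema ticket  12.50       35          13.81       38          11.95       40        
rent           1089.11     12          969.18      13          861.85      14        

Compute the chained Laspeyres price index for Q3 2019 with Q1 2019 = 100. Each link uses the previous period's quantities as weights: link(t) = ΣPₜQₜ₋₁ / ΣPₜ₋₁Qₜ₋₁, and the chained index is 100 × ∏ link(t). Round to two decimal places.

80.02

Link Q1 2019→Q2 2019:
ΣP(Q2 2019)Q(Q1 2019) = 6.65×71 + 13.81×35 + 969.18×12 = 472.15 + 483.35 + 11630.16 = 12585.66
ΣP(Q1 2019)Q(Q1 2019) = 6.49×71 + 12.50×35 + 1089.11×12 = 460.79 + 437.5 + 13069.32 = 13967.61
link = 12585.66/13967.61 = 0.901060
Link Q2 2019→Q3 2019:
ΣP(Q3 2019)Q(Q2 2019) = 5.86×79 + 11.95×38 + 861.85×13 = 462.94 + 454.1 + 11204.05 = 12121.09
ΣP(Q2 2019)Q(Q2 2019) = 6.65×79 + 13.81×38 + 969.18×13 = 525.35 + 524.78 + 12599.34 = 13649.47
link = 12121.09/13649.47 = 0.888026
Chained index = 100 × 0.901060 × 0.888026 = 80.0165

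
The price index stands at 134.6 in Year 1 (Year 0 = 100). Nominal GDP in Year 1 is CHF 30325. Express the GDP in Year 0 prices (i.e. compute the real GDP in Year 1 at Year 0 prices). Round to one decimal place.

Real = Nominal ÷ (Index/100) = 30325 ÷ (134.6/100)
     = 30325 ÷ 1.346 = 22529.7177

22529.7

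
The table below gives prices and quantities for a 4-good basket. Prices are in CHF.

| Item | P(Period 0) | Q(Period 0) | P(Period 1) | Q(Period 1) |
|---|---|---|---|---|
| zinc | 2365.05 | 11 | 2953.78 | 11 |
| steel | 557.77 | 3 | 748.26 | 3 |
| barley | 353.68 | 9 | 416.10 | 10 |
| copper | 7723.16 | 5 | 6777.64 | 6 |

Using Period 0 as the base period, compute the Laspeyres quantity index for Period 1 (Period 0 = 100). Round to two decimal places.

111.62

Laspeyres quantity index uses base-period prices as weights.
ΣP(Period 0)·Q(Period 1) = 2365.05×11 + 557.77×3 + 353.68×10 + 7723.16×6 = 26015.55 + 1673.31 + 3536.8 + 46338.96 = 77564.62
ΣP(Period 0)·Q(Period 0) = 2365.05×11 + 557.77×3 + 353.68×9 + 7723.16×5 = 26015.55 + 1673.31 + 3183.12 + 38615.8 = 69487.78
Index = 77564.62 / 69487.78 × 100 = 111.6234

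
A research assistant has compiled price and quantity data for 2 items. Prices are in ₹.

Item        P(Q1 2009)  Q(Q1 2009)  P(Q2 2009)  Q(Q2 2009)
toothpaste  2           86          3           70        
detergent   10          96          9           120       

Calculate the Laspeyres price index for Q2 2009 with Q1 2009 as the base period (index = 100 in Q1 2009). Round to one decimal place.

Laspeyres price index uses base-period quantities as weights.
ΣP(Q2 2009)·Q(Q1 2009) = 3×86 + 9×96 = 258 + 864 = 1122
ΣP(Q1 2009)·Q(Q1 2009) = 2×86 + 10×96 = 172 + 960 = 1132
Index = 1122 / 1132 × 100 = 99.1166

99.1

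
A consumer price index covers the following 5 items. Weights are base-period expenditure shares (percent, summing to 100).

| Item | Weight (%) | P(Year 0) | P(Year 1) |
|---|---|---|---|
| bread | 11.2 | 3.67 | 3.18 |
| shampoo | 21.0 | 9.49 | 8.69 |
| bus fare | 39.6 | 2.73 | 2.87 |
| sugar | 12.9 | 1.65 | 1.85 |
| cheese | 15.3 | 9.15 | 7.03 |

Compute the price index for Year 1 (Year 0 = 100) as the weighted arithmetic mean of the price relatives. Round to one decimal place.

96.8

bread: 11.2 × (3.18/3.67) = 11.2 × 0.866485 = 9.7046
shampoo: 21.0 × (8.69/9.49) = 21.0 × 0.915701 = 19.2297
bus fare: 39.6 × (2.87/2.73) = 39.6 × 1.051282 = 41.6308
sugar: 12.9 × (1.85/1.65) = 12.9 × 1.121212 = 14.4636
cheese: 15.3 × (7.03/9.15) = 15.3 × 0.768306 = 11.7551
Index = Σ wᵢ·(p₁ᵢ/p₀ᵢ) = 9.7046 + 19.2297 + 41.6308 + 14.4636 + 11.7551 = 96.7838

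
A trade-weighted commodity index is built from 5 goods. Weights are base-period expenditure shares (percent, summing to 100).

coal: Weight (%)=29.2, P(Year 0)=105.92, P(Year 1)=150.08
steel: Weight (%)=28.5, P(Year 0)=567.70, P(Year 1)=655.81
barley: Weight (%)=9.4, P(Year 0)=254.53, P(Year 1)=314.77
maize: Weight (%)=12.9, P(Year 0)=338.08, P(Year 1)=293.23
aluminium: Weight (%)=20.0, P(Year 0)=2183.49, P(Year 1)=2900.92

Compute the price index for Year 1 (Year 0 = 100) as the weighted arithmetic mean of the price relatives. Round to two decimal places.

coal: 29.2 × (150.08/105.92) = 29.2 × 1.416918 = 41.3740
steel: 28.5 × (655.81/567.70) = 28.5 × 1.155205 = 32.9233
barley: 9.4 × (314.77/254.53) = 9.4 × 1.236672 = 11.6247
maize: 12.9 × (293.23/338.08) = 12.9 × 0.867339 = 11.1887
aluminium: 20.0 × (2900.92/2183.49) = 20.0 × 1.328570 = 26.5714
Index = Σ wᵢ·(p₁ᵢ/p₀ᵢ) = 41.3740 + 32.9233 + 11.6247 + 11.1887 + 26.5714 = 123.6822

123.68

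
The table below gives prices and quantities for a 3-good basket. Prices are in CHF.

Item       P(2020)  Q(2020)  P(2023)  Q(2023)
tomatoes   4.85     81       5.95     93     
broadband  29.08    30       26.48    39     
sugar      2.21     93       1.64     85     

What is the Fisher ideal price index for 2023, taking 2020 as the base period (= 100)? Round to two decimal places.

97.23

Laspeyres component (base-period weights):
ΣP(2023)Q(2020) = 5.95×81 + 26.48×30 + 1.64×93 = 481.95 + 794.4 + 152.52 = 1428.87
ΣP(2020)Q(2020) = 4.85×81 + 29.08×30 + 2.21×93 = 392.85 + 872.4 + 205.53 = 1470.78
L = 1428.87 / 1470.78 × 100 = 97.1505
Paasche component (current-period weights):
ΣP(2023)Q(2023) = 5.95×93 + 26.48×39 + 1.64×85 = 553.35 + 1032.72 + 139.4 = 1725.47
ΣP(2020)Q(2023) = 4.85×93 + 29.08×39 + 2.21×85 = 451.05 + 1134.12 + 187.85 = 1773.02
P = 1725.47 / 1773.02 × 100 = 97.3181
Fisher = √(L × P) = √(97.1505 × 97.3181) = 97.2343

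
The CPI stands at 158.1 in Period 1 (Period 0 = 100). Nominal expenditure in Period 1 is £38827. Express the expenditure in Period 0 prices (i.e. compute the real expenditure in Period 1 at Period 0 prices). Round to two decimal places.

Real = Nominal ÷ (Index/100) = 38827 ÷ (158.1/100)
     = 38827 ÷ 1.581 = 24558.5073

24558.51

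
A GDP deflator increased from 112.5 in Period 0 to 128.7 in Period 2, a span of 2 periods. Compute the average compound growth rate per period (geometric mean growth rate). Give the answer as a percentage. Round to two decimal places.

6.96%

Growth factor = (128.7/112.5)^(1/2) = (1.144000)^(1/2) = 1.069579
Growth rate = 1.069579 − 1 = 0.069579 = 6.9579%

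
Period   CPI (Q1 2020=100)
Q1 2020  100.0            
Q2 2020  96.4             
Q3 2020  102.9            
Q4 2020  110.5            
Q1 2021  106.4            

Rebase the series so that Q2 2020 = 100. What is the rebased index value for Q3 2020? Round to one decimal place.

106.7

Rebased(Q3 2020) = 102.9 / 96.4 × 100 = 106.7427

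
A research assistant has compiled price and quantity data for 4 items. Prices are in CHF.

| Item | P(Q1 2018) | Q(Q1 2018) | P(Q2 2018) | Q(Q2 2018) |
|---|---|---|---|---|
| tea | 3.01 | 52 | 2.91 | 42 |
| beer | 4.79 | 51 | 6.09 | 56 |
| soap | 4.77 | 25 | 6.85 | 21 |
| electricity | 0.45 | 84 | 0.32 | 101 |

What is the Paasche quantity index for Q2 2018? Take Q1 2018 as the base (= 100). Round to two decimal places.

96.88

Paasche quantity index uses current-period prices as weights.
ΣP(Q2 2018)·Q(Q2 2018) = 2.91×42 + 6.09×56 + 6.85×21 + 0.32×101 = 122.22 + 341.04 + 143.85 + 32.32 = 639.43
ΣP(Q2 2018)·Q(Q1 2018) = 2.91×52 + 6.09×51 + 6.85×25 + 0.32×84 = 151.32 + 310.59 + 171.25 + 26.88 = 660.04
Index = 639.43 / 660.04 × 100 = 96.8775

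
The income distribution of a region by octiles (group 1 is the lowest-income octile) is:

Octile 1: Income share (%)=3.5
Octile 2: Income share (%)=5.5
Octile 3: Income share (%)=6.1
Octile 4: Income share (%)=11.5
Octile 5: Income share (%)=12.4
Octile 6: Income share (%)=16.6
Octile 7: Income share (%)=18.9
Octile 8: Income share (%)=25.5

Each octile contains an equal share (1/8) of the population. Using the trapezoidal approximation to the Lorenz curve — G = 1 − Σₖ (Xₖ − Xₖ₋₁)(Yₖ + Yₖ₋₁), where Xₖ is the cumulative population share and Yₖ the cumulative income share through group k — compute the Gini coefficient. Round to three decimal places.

0.317

Cumulative income shares Yₖ: 0.0350, 0.0900, 0.1510, 0.2660, 0.3900, 0.5560, 0.7450, 1.0000
Σ (Xₖ−Xₖ₋₁)(Yₖ+Yₖ₋₁) = (1/8)(0.0350+0.0000) + (1/8)(0.0900+0.0350) + (1/8)(0.1510+0.0900) + (1/8)(0.2660+0.1510) + (1/8)(0.3900+0.2660) + (1/8)(0.5560+0.3900) + (1/8)(0.7450+0.5560) + (1/8)(1.0000+0.7450)
  = 0.0044 + 0.0156 + 0.0301 + 0.0521 + 0.0820 + 0.1183 + 0.1626 + 0.2181 = 0.6833
G = 1 − 0.6833 = 0.3167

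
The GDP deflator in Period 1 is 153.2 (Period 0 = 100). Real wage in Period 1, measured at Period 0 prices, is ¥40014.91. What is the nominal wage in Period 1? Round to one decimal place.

61302.8

Nominal = Real × (Index/100) = 40014.91 × (153.2/100)
        = 40014.91 × 1.532 = 61302.8421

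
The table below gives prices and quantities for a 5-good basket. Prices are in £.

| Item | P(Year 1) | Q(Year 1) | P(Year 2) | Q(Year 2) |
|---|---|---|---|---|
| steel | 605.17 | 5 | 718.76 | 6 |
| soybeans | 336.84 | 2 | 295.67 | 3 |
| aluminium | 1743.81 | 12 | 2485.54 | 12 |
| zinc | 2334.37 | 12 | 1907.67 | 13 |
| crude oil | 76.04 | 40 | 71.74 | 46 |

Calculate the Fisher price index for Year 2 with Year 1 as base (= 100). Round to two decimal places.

106.80

Laspeyres component (base-period weights):
ΣP(Year 2)Q(Year 1) = 718.76×5 + 295.67×2 + 2485.54×12 + 1907.67×12 + 71.74×40 = 3593.8 + 591.34 + 29826.48 + 22892.04 + 2869.6 = 59773.26
ΣP(Year 1)Q(Year 1) = 605.17×5 + 336.84×2 + 1743.81×12 + 2334.37×12 + 76.04×40 = 3025.85 + 673.68 + 20925.72 + 28012.44 + 3041.6 = 55679.29
L = 59773.26 / 55679.29 × 100 = 107.3528
Paasche component (current-period weights):
ΣP(Year 2)Q(Year 2) = 718.76×6 + 295.67×3 + 2485.54×12 + 1907.67×13 + 71.74×46 = 4312.56 + 887.01 + 29826.48 + 24799.71 + 3300.04 = 63125.8
ΣP(Year 1)Q(Year 2) = 605.17×6 + 336.84×3 + 1743.81×12 + 2334.37×13 + 76.04×46 = 3631.02 + 1010.52 + 20925.72 + 30346.81 + 3497.84 = 59411.91
P = 63125.8 / 59411.91 × 100 = 106.2511
Fisher = √(L × P) = √(107.3528 × 106.2511) = 106.8005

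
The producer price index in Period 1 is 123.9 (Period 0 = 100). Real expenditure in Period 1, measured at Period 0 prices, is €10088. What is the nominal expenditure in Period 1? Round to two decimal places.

Nominal = Real × (Index/100) = 10088 × (123.9/100)
        = 10088 × 1.239 = 12499.0320

12499.03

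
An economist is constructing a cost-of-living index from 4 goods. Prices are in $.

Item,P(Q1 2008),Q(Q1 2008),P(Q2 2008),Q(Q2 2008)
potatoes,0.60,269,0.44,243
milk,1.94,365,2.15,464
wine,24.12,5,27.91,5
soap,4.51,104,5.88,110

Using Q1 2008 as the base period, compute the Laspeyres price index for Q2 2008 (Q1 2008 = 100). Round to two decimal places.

113.37

Laspeyres price index uses base-period quantities as weights.
ΣP(Q2 2008)·Q(Q1 2008) = 0.44×269 + 2.15×365 + 27.91×5 + 5.88×104 = 118.36 + 784.75 + 139.55 + 611.52 = 1654.18
ΣP(Q1 2008)·Q(Q1 2008) = 0.60×269 + 1.94×365 + 24.12×5 + 4.51×104 = 161.4 + 708.1 + 120.6 + 469.04 = 1459.14
Index = 1654.18 / 1459.14 × 100 = 113.3668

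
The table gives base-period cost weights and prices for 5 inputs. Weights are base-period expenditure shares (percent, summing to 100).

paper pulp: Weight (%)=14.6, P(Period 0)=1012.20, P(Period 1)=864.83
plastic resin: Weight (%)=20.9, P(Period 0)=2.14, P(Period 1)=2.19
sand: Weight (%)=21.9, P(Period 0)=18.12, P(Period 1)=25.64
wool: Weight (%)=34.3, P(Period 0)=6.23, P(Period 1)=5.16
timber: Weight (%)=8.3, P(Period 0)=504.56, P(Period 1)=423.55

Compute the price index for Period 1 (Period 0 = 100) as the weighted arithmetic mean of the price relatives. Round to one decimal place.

paper pulp: 14.6 × (864.83/1012.20) = 14.6 × 0.854406 = 12.4743
plastic resin: 20.9 × (2.19/2.14) = 20.9 × 1.023364 = 21.3883
sand: 21.9 × (25.64/18.12) = 21.9 × 1.415011 = 30.9887
wool: 34.3 × (5.16/6.23) = 34.3 × 0.828250 = 28.4090
timber: 8.3 × (423.55/504.56) = 8.3 × 0.839444 = 6.9674
Index = Σ wᵢ·(p₁ᵢ/p₀ᵢ) = 12.4743 + 21.3883 + 30.9887 + 28.4090 + 6.9674 = 100.2278

100.2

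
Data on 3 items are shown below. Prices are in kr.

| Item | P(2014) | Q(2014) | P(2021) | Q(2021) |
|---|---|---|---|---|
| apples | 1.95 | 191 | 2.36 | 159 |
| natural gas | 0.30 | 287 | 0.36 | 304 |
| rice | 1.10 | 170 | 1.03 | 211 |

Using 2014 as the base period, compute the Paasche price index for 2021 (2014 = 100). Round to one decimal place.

Paasche price index uses current-period quantities as weights.
ΣP(2021)·Q(2021) = 2.36×159 + 0.36×304 + 1.03×211 = 375.24 + 109.44 + 217.33 = 702.01
ΣP(2014)·Q(2021) = 1.95×159 + 0.30×304 + 1.10×211 = 310.05 + 91.2 + 232.1 = 633.35
Index = 702.01 / 633.35 × 100 = 110.8408

110.8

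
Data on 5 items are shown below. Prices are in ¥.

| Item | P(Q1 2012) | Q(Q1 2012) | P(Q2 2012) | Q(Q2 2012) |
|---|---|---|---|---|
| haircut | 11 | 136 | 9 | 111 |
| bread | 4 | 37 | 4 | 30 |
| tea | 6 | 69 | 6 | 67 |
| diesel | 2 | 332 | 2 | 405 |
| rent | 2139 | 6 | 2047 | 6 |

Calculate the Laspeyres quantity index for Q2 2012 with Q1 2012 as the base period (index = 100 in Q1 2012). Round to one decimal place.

Laspeyres quantity index uses base-period prices as weights.
ΣP(Q1 2012)·Q(Q2 2012) = 11×111 + 4×30 + 6×67 + 2×405 + 2139×6 = 1221 + 120 + 402 + 810 + 12834 = 15387
ΣP(Q1 2012)·Q(Q1 2012) = 11×136 + 4×37 + 6×69 + 2×332 + 2139×6 = 1496 + 148 + 414 + 664 + 12834 = 15556
Index = 15387 / 15556 × 100 = 98.9136

98.9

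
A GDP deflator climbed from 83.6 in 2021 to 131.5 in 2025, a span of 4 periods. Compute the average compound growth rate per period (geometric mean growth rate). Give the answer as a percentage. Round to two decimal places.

11.99%

Growth factor = (131.5/83.6)^(1/4) = (1.572967)^(1/4) = 1.119902
Growth rate = 1.119902 − 1 = 0.119902 = 11.9902%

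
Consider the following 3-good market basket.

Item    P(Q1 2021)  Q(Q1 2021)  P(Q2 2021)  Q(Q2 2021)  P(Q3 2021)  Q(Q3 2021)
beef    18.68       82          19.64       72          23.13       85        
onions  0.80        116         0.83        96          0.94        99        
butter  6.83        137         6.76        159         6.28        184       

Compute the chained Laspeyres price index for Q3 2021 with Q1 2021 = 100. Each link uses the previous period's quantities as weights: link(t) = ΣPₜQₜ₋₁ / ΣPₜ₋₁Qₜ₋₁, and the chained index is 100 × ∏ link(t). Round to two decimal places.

110.26

Link Q1 2021→Q2 2021:
ΣP(Q2 2021)Q(Q1 2021) = 19.64×82 + 0.83×116 + 6.76×137 = 1610.48 + 96.28 + 926.12 = 2632.88
ΣP(Q1 2021)Q(Q1 2021) = 18.68×82 + 0.80×116 + 6.83×137 = 1531.76 + 92.8 + 935.71 = 2560.27
link = 2632.88/2560.27 = 1.028360
Link Q2 2021→Q3 2021:
ΣP(Q3 2021)Q(Q2 2021) = 23.13×72 + 0.94×96 + 6.28×159 = 1665.36 + 90.24 + 998.52 = 2754.12
ΣP(Q2 2021)Q(Q2 2021) = 19.64×72 + 0.83×96 + 6.76×159 = 1414.08 + 79.68 + 1074.84 = 2568.6
link = 2754.12/2568.6 = 1.072226
Chained index = 100 × 1.028360 × 1.072226 = 110.2635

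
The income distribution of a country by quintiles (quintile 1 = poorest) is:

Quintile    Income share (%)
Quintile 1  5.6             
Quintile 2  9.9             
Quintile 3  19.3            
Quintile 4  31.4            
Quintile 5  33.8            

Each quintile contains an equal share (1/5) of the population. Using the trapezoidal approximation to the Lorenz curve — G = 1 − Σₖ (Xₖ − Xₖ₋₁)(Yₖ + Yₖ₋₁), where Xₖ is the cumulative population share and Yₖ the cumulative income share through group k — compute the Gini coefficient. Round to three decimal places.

Cumulative income shares Yₖ: 0.0560, 0.1550, 0.3480, 0.6620, 1.0000
Σ (Xₖ−Xₖ₋₁)(Yₖ+Yₖ₋₁) = (1/5)(0.0560+0.0000) + (1/5)(0.1550+0.0560) + (1/5)(0.3480+0.1550) + (1/5)(0.6620+0.3480) + (1/5)(1.0000+0.6620)
  = 0.0112 + 0.0422 + 0.1006 + 0.2020 + 0.3324 = 0.6884
G = 1 − 0.6884 = 0.3116

0.312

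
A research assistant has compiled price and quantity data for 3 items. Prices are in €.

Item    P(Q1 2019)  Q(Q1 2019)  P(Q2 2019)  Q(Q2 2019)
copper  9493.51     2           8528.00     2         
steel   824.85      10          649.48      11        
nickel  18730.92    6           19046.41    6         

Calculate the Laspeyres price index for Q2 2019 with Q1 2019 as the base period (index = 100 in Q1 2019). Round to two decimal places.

Laspeyres price index uses base-period quantities as weights.
ΣP(Q2 2019)·Q(Q1 2019) = 8528.00×2 + 649.48×10 + 19046.41×6 = 17056 + 6494.8 + 114278.46 = 137829.26
ΣP(Q1 2019)·Q(Q1 2019) = 9493.51×2 + 824.85×10 + 18730.92×6 = 18987.02 + 8248.5 + 112385.52 = 139621.04
Index = 137829.26 / 139621.04 × 100 = 98.7167

98.72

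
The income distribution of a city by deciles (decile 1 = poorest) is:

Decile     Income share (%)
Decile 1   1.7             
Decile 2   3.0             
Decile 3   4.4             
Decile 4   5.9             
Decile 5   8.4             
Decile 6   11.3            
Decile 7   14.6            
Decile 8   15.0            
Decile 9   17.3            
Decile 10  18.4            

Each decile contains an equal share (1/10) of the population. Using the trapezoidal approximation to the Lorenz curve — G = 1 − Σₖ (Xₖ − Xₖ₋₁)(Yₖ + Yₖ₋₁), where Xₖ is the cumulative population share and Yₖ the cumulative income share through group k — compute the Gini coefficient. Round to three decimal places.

Cumulative income shares Yₖ: 0.0170, 0.0470, 0.0910, 0.1500, 0.2340, 0.3470, 0.4930, 0.6430, 0.8160, 1.0000
Σ (Xₖ−Xₖ₋₁)(Yₖ+Yₖ₋₁) = (1/10)(0.0170+0.0000) + (1/10)(0.0470+0.0170) + (1/10)(0.0910+0.0470) + (1/10)(0.1500+0.0910) + (1/10)(0.2340+0.1500) + (1/10)(0.3470+0.2340) + (1/10)(0.4930+0.3470) + (1/10)(0.6430+0.4930) + (1/10)(0.8160+0.6430) + (1/10)(1.0000+0.8160)
  = 0.0017 + 0.0064 + 0.0138 + 0.0241 + 0.0384 + 0.0581 + 0.0840 + 0.1136 + 0.1459 + 0.1816 = 0.6676
G = 1 − 0.6676 = 0.3324

0.332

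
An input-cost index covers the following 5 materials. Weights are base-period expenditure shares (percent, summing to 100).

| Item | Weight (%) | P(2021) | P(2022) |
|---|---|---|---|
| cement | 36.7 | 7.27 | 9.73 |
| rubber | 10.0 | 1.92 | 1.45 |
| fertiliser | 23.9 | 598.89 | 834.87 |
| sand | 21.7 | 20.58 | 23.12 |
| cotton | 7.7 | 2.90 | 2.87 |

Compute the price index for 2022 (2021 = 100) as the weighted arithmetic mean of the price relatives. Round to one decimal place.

cement: 36.7 × (9.73/7.27) = 36.7 × 1.338377 = 49.1184
rubber: 10.0 × (1.45/1.92) = 10.0 × 0.755208 = 7.5521
fertiliser: 23.9 × (834.87/598.89) = 23.9 × 1.394029 = 33.3173
sand: 21.7 × (23.12/20.58) = 21.7 × 1.123421 = 24.3782
cotton: 7.7 × (2.87/2.90) = 7.7 × 0.989655 = 7.6203
Index = Σ wᵢ·(p₁ᵢ/p₀ᵢ) = 49.1184 + 7.5521 + 33.3173 + 24.3782 + 7.6203 = 121.9864

122.0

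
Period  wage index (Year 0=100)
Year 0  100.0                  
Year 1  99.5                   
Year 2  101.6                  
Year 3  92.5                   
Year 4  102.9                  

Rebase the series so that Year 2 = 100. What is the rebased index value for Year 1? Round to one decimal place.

97.9

Rebased(Year 1) = 99.5 / 101.6 × 100 = 97.9331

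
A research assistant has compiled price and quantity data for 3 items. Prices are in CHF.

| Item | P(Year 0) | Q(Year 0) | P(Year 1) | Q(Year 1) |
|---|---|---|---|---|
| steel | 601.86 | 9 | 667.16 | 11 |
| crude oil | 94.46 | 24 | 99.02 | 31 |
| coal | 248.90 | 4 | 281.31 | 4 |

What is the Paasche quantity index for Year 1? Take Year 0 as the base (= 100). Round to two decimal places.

121.33

Paasche quantity index uses current-period prices as weights.
ΣP(Year 1)·Q(Year 1) = 667.16×11 + 99.02×31 + 281.31×4 = 7338.76 + 3069.62 + 1125.24 = 11533.62
ΣP(Year 1)·Q(Year 0) = 667.16×9 + 99.02×24 + 281.31×4 = 6004.44 + 2376.48 + 1125.24 = 9506.16
Index = 11533.62 / 9506.16 × 100 = 121.3279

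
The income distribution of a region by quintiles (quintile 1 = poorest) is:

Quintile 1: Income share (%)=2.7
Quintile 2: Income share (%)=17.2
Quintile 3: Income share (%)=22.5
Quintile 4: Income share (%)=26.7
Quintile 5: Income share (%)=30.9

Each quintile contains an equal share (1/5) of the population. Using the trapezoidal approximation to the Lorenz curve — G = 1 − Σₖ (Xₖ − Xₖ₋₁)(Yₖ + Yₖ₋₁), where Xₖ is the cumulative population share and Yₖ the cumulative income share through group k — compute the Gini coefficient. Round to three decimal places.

Cumulative income shares Yₖ: 0.0270, 0.1990, 0.4240, 0.6910, 1.0000
Σ (Xₖ−Xₖ₋₁)(Yₖ+Yₖ₋₁) = (1/5)(0.0270+0.0000) + (1/5)(0.1990+0.0270) + (1/5)(0.4240+0.1990) + (1/5)(0.6910+0.4240) + (1/5)(1.0000+0.6910)
  = 0.0054 + 0.0452 + 0.1246 + 0.2230 + 0.3382 = 0.7364
G = 1 − 0.7364 = 0.2636

0.264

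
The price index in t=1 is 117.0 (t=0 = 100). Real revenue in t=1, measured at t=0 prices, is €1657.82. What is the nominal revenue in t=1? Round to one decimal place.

1939.6

Nominal = Real × (Index/100) = 1657.82 × (117.0/100)
        = 1657.82 × 1.170 = 1939.6494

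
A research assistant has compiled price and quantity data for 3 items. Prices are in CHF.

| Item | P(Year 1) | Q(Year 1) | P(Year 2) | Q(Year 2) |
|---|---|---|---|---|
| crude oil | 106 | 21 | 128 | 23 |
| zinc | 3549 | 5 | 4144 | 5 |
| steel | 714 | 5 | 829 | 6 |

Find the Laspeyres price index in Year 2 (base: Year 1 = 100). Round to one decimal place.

Laspeyres price index uses base-period quantities as weights.
ΣP(Year 2)·Q(Year 1) = 128×21 + 4144×5 + 829×5 = 2688 + 20720 + 4145 = 27553
ΣP(Year 1)·Q(Year 1) = 106×21 + 3549×5 + 714×5 = 2226 + 17745 + 3570 = 23541
Index = 27553 / 23541 × 100 = 117.0426

117.0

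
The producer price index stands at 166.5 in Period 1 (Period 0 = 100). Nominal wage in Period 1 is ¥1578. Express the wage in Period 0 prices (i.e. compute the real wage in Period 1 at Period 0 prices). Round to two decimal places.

947.75

Real = Nominal ÷ (Index/100) = 1578 ÷ (166.5/100)
     = 1578 ÷ 1.665 = 947.7477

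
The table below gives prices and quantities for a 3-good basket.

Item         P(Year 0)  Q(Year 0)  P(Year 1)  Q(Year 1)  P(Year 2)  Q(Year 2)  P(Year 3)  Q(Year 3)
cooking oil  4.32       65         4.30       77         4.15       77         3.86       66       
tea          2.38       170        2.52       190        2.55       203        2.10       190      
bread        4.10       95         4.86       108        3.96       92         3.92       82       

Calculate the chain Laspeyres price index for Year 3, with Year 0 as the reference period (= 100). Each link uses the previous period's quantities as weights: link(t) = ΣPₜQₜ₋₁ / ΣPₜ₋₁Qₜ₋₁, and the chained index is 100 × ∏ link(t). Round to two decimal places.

Link Year 0→Year 1:
ΣP(Year 1)Q(Year 0) = 4.30×65 + 2.52×170 + 4.86×95 = 279.5 + 428.4 + 461.7 = 1169.6
ΣP(Year 0)Q(Year 0) = 4.32×65 + 2.38×170 + 4.10×95 = 280.8 + 404.6 + 389.5 = 1074.9
link = 1169.6/1074.9 = 1.088101
Link Year 1→Year 2:
ΣP(Year 2)Q(Year 1) = 4.15×77 + 2.55×190 + 3.96×108 = 319.55 + 484.5 + 427.68 = 1231.73
ΣP(Year 1)Q(Year 1) = 4.30×77 + 2.52×190 + 4.86×108 = 331.1 + 478.8 + 524.88 = 1334.78
link = 1231.73/1334.78 = 0.922796
Link Year 2→Year 3:
ΣP(Year 3)Q(Year 2) = 3.86×77 + 2.10×203 + 3.92×92 = 297.22 + 426.3 + 360.64 = 1084.16
ΣP(Year 2)Q(Year 2) = 4.15×77 + 2.55×203 + 3.96×92 = 319.55 + 517.65 + 364.32 = 1201.52
link = 1084.16/1201.52 = 0.902324
Chained index = 100 × 1.088101 × 0.922796 × 0.902324 = 90.6019

90.60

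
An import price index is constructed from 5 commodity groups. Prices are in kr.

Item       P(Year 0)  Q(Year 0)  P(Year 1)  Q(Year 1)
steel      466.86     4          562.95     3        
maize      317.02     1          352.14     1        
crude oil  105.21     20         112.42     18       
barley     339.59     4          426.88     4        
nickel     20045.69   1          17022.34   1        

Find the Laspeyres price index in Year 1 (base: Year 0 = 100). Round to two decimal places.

Laspeyres price index uses base-period quantities as weights.
ΣP(Year 1)·Q(Year 0) = 562.95×4 + 352.14×1 + 112.42×20 + 426.88×4 + 17022.34×1 = 2251.8 + 352.14 + 2248.4 + 1707.52 + 17022.34 = 23582.2
ΣP(Year 0)·Q(Year 0) = 466.86×4 + 317.02×1 + 105.21×20 + 339.59×4 + 20045.69×1 = 1867.44 + 317.02 + 2104.2 + 1358.36 + 20045.69 = 25692.71
Index = 23582.2 / 25692.71 × 100 = 91.7856

91.79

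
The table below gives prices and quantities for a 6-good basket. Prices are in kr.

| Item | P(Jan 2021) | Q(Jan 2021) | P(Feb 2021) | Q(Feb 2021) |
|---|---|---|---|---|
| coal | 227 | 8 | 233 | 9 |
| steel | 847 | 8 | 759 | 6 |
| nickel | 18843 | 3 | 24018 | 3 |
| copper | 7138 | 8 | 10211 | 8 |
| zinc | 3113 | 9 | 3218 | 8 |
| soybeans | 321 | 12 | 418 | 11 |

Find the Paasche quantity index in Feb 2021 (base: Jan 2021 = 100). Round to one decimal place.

97.5

Paasche quantity index uses current-period prices as weights.
ΣP(Feb 2021)·Q(Feb 2021) = 233×9 + 759×6 + 24018×3 + 10211×8 + 3218×8 + 418×11 = 2097 + 4554 + 72054 + 81688 + 25744 + 4598 = 190735
ΣP(Feb 2021)·Q(Jan 2021) = 233×8 + 759×8 + 24018×3 + 10211×8 + 3218×9 + 418×12 = 1864 + 6072 + 72054 + 81688 + 28962 + 5016 = 195656
Index = 190735 / 195656 × 100 = 97.4849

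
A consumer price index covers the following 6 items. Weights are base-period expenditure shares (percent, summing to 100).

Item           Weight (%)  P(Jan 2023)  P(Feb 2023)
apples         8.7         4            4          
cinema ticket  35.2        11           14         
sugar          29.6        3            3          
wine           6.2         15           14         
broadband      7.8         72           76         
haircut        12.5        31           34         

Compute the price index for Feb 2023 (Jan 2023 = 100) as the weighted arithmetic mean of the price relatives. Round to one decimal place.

110.8

apples: 8.7 × (4/4) = 8.7 × 1.000000 = 8.7000
cinema ticket: 35.2 × (14/11) = 35.2 × 1.272727 = 44.8000
sugar: 29.6 × (3/3) = 29.6 × 1.000000 = 29.6000
wine: 6.2 × (14/15) = 6.2 × 0.933333 = 5.7867
broadband: 7.8 × (76/72) = 7.8 × 1.055556 = 8.2333
haircut: 12.5 × (34/31) = 12.5 × 1.096774 = 13.7097
Index = Σ wᵢ·(p₁ᵢ/p₀ᵢ) = 8.7000 + 44.8000 + 29.6000 + 5.7867 + 8.2333 + 13.7097 = 110.8297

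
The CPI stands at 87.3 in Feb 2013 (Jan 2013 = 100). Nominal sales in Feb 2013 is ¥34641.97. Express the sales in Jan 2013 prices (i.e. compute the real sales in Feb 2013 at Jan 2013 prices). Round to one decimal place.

39681.5

Real = Nominal ÷ (Index/100) = 34641.97 ÷ (87.3/100)
     = 34641.97 ÷ 0.873 = 39681.5235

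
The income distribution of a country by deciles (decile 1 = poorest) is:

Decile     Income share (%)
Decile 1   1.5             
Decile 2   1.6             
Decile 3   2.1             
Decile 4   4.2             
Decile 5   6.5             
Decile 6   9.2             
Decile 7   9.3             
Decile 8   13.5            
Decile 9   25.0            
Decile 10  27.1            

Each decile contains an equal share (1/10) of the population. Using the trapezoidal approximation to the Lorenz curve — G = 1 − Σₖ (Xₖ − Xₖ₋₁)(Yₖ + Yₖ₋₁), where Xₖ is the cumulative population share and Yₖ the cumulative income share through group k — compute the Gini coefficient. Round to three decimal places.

0.469

Cumulative income shares Yₖ: 0.0150, 0.0310, 0.0520, 0.0940, 0.1590, 0.2510, 0.3440, 0.4790, 0.7290, 1.0000
Σ (Xₖ−Xₖ₋₁)(Yₖ+Yₖ₋₁) = (1/10)(0.0150+0.0000) + (1/10)(0.0310+0.0150) + (1/10)(0.0520+0.0310) + (1/10)(0.0940+0.0520) + (1/10)(0.1590+0.0940) + (1/10)(0.2510+0.1590) + (1/10)(0.3440+0.2510) + (1/10)(0.4790+0.3440) + (1/10)(0.7290+0.4790) + (1/10)(1.0000+0.7290)
  = 0.0015 + 0.0046 + 0.0083 + 0.0146 + 0.0253 + 0.0410 + 0.0595 + 0.0823 + 0.1208 + 0.1729 = 0.5308
G = 1 − 0.5308 = 0.4692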